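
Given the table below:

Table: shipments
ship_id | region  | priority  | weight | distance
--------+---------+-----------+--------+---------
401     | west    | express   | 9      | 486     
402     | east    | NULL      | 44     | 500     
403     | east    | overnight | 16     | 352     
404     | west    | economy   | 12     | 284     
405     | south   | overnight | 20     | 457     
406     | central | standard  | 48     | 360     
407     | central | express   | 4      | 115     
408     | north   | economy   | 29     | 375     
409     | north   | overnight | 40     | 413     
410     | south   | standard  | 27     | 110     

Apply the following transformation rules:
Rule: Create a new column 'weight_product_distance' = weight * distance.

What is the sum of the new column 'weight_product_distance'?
92659

Step 1: For each record, compute weight * distance
Example calculations:
  9 * 486 = 4374
  44 * 500 = 22000
  16 * 352 = 5632
  ...
Step 2: Sum all derived values
Step 3: Total = 92659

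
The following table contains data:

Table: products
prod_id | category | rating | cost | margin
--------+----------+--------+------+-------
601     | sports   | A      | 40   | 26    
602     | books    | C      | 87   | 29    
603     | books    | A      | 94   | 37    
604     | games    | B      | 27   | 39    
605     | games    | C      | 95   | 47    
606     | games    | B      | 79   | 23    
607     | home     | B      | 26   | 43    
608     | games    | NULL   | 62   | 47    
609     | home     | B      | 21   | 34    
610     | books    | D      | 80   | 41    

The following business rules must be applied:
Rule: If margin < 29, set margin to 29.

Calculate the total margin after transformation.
375

Step 1: 2 records have margin < 29
Step 2: These records originally summed to 49
Step 3: After setting to minimum: 2 × 29 = 58
Step 4: Unaffected records sum: 317
Step 5: Final sum = 58 + 317 = 375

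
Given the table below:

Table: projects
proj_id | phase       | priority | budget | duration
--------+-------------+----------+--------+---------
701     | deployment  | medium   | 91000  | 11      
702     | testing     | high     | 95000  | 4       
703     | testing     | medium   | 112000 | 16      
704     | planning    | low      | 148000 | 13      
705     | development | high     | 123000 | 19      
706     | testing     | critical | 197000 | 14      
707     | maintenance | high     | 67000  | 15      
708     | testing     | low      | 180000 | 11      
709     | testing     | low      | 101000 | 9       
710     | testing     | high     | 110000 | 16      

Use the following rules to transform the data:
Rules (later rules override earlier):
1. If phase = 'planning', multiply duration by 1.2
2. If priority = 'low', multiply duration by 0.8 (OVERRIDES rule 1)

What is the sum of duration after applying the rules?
121.4

Step 1: Rule 2 takes priority for records with priority = 'low'
  - 3 records: 33 × 0.8 = 26.4
Step 2: Rule 1 applies to remaining records with phase = 'planning'
  - 0 records: 0 × 1.2 = 0.0
Step 3: Other records unchanged: 95
Step 4: Final sum = 26.4 + 0.0 + 95 = 121.4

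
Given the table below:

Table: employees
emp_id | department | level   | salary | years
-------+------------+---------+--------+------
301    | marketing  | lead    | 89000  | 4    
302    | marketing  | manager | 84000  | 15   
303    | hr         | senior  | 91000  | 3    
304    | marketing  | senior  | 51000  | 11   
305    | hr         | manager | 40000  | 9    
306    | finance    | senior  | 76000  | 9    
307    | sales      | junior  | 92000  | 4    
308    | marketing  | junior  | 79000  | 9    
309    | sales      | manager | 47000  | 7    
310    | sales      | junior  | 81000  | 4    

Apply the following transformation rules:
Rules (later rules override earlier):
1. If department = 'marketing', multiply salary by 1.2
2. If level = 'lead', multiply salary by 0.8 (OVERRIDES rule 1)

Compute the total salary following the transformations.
755000.0

Step 1: Rule 2 takes priority for records with level = 'lead'
  - 1 records: 89000 × 0.8 = 71200.0
Step 2: Rule 1 applies to remaining records with department = 'marketing'
  - 3 records: 214000 × 1.2 = 256800.0
Step 3: Other records unchanged: 427000
Step 4: Final sum = 71200.0 + 256800.0 + 427000 = 755000.0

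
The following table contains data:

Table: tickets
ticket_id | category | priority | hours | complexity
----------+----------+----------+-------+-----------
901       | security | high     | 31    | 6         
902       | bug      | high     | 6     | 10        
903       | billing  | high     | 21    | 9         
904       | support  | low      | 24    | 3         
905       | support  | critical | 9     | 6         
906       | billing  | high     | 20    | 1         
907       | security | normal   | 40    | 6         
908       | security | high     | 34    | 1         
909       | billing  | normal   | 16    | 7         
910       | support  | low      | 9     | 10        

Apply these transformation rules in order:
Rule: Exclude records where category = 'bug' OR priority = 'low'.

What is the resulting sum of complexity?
36

Step 1: Find records where category = 'bug' OR priority = 'low'
Step 2: 3 records match, summing to 23
Step 3: Original sum: 59
Step 4: Remaining sum = 59 - 23 = 36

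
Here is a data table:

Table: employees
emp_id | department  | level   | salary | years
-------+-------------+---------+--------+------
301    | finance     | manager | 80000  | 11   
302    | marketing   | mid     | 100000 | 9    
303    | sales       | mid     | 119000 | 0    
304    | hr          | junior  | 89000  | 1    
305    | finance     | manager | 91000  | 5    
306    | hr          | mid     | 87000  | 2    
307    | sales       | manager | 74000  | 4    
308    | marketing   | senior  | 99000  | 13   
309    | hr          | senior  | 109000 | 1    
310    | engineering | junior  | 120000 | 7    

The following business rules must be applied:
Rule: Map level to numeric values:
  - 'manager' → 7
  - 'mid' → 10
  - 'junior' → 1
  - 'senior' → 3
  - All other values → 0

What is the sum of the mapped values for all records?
59

Step 1: Apply mapping to each record
Step 2: Count by status:
  'manager': 3 records × 7 = 21
  'mid': 3 records × 10 = 30
  'junior': 2 records × 1 = 2
  'senior': 2 records × 3 = 6
Step 3: Sum all mapped values = 59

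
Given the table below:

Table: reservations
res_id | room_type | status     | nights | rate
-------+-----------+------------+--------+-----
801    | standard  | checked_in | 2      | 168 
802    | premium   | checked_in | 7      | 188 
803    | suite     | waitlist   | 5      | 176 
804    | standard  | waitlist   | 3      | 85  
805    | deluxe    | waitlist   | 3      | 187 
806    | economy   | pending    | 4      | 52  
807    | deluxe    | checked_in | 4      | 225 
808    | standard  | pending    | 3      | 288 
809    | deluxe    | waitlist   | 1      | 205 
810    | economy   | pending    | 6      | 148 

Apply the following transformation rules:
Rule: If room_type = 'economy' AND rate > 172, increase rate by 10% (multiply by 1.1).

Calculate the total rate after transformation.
1722

Step 1: Find records where room_type = 'economy' AND rate > 172
Step 2: 0 records match, summing to 0
Step 3: After multiplier: 0 × 1.1 = 0.0
Step 4: Unaffected records sum: 1722
Step 5: Final sum = 0.0 + 1722 = 1722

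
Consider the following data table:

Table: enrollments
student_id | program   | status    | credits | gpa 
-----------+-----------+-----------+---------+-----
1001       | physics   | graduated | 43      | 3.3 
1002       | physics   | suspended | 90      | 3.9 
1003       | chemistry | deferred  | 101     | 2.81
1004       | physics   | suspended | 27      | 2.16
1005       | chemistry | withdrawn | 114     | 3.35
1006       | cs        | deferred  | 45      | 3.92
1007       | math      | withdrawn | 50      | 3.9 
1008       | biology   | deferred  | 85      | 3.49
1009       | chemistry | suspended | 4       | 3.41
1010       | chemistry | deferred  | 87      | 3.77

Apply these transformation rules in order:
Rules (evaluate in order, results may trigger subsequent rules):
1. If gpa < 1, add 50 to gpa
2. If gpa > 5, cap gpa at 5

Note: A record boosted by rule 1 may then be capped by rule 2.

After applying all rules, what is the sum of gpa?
34.01

Step 1: Apply rule 1 to records with gpa < 1
  - 0 records get bonus of 50
  - Of these, 0 records then exceed 5 and get capped
Step 2: Apply rule 2 to records with gpa > 5
  - 0 records (original) are capped
Step 3: Calculate final sum = 34.01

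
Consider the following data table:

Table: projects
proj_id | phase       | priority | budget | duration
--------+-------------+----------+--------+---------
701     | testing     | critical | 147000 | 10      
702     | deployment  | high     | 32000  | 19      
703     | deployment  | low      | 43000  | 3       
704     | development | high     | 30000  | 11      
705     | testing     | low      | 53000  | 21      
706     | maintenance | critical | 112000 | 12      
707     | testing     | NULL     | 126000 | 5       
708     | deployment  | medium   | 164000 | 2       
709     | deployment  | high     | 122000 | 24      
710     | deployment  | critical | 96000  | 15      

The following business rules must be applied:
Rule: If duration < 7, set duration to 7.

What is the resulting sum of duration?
133

Step 1: 3 records have duration < 7
Step 2: These records originally summed to 10
Step 3: After setting to minimum: 3 × 7 = 21
Step 4: Unaffected records sum: 112
Step 5: Final sum = 21 + 112 = 133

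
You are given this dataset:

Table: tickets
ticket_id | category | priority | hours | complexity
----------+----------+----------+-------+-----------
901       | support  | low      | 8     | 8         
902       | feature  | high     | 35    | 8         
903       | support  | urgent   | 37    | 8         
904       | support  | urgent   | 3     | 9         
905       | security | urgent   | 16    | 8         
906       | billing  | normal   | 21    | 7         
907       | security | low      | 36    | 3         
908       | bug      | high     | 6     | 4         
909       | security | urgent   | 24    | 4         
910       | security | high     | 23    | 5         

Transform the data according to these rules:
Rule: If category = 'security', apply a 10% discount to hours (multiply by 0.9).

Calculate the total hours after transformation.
199.1

Step 1: Records with category = 'security' have total hours = 99
Step 2: Apply multiplier: 99 × 0.9 = 89.1
Step 3: Other records total: 110
Step 4: Final sum = 89.1 + 110 = 199.1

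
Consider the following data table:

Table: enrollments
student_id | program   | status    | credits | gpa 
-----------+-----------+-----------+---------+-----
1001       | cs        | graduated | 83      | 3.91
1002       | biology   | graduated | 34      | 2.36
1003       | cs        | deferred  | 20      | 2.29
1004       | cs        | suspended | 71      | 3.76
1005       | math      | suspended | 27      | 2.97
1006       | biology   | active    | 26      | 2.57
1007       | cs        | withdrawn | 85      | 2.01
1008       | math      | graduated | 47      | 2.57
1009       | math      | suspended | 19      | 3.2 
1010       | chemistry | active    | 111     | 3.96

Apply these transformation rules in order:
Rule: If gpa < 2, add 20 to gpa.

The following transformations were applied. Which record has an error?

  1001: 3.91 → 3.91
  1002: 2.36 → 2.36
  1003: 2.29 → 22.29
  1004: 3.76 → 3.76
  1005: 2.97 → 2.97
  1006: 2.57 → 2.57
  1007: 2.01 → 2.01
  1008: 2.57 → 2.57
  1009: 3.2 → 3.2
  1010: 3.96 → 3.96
Record 1003 has an error. The correct transformed value should be 2.29, not 22.29.

Step 1: Check each record against the rule
Step 2: Record 1003 has gpa = 2.29
Step 3: Since 2.29 >= 2, the bonus should not have been applied
Step 4: Correct value = 2.29, but claimed value = 22.29
Conclusion: Record 1003 has the error.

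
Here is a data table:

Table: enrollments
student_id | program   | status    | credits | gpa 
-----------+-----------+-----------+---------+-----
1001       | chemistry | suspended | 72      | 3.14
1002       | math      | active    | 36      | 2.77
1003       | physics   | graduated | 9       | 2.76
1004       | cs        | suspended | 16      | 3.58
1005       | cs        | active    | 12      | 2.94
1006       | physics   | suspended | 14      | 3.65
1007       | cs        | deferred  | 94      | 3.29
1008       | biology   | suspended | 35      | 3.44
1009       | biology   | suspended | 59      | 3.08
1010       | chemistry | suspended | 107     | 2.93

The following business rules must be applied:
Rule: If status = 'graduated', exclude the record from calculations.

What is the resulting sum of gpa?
28.82

Step 1: Identify records where status = 'graduated'
Step 2: The excluded records sum to 2.76
Step 3: Original total gpa = 31.58
Step 4: Remaining total = 31.58 - 2.76 = 28.82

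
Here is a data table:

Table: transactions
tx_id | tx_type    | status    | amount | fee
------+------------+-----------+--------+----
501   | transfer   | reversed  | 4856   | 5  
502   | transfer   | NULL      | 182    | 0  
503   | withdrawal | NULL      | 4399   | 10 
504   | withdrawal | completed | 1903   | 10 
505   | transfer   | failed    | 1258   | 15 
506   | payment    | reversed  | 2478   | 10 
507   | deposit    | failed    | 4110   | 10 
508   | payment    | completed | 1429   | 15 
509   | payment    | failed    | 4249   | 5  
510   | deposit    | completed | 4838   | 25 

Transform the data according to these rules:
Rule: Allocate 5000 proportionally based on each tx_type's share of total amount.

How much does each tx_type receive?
deposit: 1506.3, payment: 1372.97, transfer: 1059.86, withdrawal: 1060.87

Step 1: Calculate total amount = 29702
Step 2: Calculate each tx_type's proportion:
  deposit: 8948/29702 = 30.13% → 1506.3
  payment: 8156/29702 = 27.46% → 1372.97
  transfer: 6296/29702 = 21.20% → 1059.86
  withdrawal: 6302/29702 = 21.22% → 1060.87
Step 3: Verify: sum of allocations ≈ 5000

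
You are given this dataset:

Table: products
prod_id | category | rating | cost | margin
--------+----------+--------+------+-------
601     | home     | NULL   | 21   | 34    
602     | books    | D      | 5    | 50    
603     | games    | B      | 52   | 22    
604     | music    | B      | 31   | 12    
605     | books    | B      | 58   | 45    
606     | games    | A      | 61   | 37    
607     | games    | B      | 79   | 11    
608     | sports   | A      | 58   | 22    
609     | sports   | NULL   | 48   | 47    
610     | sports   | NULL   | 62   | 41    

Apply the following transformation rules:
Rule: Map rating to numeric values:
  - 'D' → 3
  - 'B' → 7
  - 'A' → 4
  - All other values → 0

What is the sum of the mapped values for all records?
39

Step 1: Apply mapping to each record
Step 2: Count by status:
  'D': 1 records × 3 = 3
  'B': 4 records × 7 = 28
  'A': 2 records × 4 = 8
Step 3: Sum all mapped values = 39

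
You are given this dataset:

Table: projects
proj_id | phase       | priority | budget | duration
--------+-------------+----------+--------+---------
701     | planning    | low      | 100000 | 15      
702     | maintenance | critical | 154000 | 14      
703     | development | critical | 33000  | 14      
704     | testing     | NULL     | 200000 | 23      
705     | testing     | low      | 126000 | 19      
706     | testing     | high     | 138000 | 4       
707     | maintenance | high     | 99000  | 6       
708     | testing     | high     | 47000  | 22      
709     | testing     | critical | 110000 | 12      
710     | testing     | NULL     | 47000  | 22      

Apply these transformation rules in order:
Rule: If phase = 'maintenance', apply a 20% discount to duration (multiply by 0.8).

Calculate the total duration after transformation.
147.0

Step 1: Records with phase = 'maintenance' have total duration = 20
Step 2: Apply multiplier: 20 × 0.8 = 16.0
Step 3: Other records total: 131
Step 4: Final sum = 16.0 + 131 = 147.0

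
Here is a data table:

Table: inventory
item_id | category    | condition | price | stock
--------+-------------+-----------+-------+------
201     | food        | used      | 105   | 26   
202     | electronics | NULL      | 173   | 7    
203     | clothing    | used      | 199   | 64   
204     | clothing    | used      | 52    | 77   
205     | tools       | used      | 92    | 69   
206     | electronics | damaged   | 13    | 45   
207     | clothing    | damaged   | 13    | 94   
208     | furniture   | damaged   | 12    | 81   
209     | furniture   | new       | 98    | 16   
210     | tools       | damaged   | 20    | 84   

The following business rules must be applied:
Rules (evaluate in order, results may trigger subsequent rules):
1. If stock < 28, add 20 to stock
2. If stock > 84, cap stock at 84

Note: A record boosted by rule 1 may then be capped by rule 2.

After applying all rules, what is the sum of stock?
613

Step 1: Apply rule 1 to records with stock < 28
  - 3 records get bonus of 20
  - Of these, 0 records then exceed 84 and get capped
Step 2: Apply rule 2 to records with stock > 84
  - 1 records (original) are capped
Step 3: Calculate final sum = 613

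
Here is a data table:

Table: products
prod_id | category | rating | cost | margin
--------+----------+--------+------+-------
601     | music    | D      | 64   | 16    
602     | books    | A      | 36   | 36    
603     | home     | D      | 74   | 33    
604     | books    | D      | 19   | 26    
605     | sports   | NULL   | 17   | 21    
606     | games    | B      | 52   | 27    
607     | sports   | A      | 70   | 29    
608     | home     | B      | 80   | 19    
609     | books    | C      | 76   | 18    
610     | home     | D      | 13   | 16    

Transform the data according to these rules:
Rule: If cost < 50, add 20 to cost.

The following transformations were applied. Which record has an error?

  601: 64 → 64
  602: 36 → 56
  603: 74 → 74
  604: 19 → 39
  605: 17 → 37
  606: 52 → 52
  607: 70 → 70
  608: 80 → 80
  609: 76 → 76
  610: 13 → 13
Record 610 has an error. The correct transformed value should be 33, not 13.

Step 1: Check each record against the rule
Step 2: Record 610 has cost = 13
Step 3: Since 13 < 50, the bonus should have been applied
Step 4: Correct value = 33, but claimed value = 13
Conclusion: Record 610 has the error.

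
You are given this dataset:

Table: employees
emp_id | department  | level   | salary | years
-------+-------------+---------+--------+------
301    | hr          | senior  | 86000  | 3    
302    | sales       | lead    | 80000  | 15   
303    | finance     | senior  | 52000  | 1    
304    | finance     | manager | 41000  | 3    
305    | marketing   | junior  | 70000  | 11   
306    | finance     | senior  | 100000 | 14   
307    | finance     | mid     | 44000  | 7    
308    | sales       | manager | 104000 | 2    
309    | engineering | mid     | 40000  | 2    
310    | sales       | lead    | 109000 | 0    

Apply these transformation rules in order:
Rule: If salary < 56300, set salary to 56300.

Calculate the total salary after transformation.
774200

Step 1: 4 records have salary < 56300
Step 2: These records originally summed to 177000
Step 3: After setting to minimum: 4 × 56300 = 225200
Step 4: Unaffected records sum: 549000
Step 5: Final sum = 225200 + 549000 = 774200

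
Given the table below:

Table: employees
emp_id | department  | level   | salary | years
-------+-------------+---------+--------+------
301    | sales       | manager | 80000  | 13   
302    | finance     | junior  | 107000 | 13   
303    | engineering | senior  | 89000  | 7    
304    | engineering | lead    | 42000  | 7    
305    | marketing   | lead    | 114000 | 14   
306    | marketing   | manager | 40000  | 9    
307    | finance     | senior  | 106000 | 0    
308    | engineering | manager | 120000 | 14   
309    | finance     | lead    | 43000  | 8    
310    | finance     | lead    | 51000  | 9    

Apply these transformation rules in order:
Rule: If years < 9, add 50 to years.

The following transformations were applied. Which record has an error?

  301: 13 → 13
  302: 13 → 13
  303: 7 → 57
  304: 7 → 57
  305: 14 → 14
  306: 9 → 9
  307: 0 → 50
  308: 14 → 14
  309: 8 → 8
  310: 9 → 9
Record 309 has an error. The correct transformed value should be 58, not 8.

Step 1: Check each record against the rule
Step 2: Record 309 has years = 8
Step 3: Since 8 < 9, the bonus should have been applied
Step 4: Correct value = 58, but claimed value = 8
Conclusion: Record 309 has the error.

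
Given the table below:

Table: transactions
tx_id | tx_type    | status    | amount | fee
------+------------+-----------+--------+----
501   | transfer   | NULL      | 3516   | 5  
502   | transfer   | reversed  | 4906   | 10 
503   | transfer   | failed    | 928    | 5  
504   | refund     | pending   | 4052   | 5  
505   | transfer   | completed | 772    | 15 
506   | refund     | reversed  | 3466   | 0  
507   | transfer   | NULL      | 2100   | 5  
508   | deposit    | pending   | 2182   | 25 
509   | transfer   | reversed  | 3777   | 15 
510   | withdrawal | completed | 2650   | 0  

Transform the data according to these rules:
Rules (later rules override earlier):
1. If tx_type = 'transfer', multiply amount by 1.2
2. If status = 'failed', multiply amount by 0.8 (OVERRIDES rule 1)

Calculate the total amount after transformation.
31177.6

Step 1: Rule 2 takes priority for records with status = 'failed'
  - 1 records: 928 × 0.8 = 742.4
Step 2: Rule 1 applies to remaining records with tx_type = 'transfer'
  - 5 records: 15071 × 1.2 = 18085.2
Step 3: Other records unchanged: 12350
Step 4: Final sum = 742.4 + 18085.2 + 12350 = 31177.6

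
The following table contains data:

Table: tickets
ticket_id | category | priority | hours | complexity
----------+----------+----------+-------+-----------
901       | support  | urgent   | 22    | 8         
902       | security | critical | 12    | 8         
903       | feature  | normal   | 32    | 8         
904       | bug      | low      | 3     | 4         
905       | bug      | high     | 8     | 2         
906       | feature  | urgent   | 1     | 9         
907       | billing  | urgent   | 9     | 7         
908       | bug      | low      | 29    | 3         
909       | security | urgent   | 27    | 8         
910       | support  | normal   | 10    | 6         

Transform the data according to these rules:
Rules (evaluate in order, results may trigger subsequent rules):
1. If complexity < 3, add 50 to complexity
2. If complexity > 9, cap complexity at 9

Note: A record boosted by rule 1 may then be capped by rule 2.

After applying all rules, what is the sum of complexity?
70

Step 1: Apply rule 1 to records with complexity < 3
  - 1 records get bonus of 50
  - Of these, 1 records then exceed 9 and get capped
Step 2: Apply rule 2 to records with complexity > 9
  - 0 records (original) are capped
Step 3: Calculate final sum = 70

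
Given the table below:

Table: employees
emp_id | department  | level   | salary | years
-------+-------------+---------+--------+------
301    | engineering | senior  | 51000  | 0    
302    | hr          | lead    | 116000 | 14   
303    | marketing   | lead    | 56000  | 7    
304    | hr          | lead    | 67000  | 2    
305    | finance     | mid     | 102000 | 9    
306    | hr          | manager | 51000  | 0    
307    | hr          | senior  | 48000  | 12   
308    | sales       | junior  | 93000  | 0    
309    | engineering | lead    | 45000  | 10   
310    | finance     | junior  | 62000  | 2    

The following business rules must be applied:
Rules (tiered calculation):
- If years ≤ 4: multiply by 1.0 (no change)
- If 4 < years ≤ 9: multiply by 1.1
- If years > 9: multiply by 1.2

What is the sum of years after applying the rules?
64.8

Step 1: Tier 1 (years ≤ 4): 5 records, sum = 4 × 1.0 = 4.0
Step 2: Tier 2 (4 < years ≤ 9): 2 records, sum = 16 × 1.1 = 17.6
Step 3: Tier 3 (years > 9): 3 records, sum = 36 × 1.2 = 43.2
Step 4: Final sum = 4.0 + 17.6 + 43.2 = 64.8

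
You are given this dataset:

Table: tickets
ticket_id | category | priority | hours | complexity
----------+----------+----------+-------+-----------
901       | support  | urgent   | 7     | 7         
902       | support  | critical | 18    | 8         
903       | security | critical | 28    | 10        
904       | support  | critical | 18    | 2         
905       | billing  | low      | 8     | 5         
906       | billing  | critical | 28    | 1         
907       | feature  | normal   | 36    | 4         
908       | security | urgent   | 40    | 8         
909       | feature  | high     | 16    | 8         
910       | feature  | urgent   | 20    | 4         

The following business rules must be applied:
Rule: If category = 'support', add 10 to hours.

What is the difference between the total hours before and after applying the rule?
30

Step 1: Original sum of hours = 219
Step 2: 3 records have category = 'support'
Step 3: Each affected record changes by 10
Step 4: Total change = 3 × 10 = 30
Step 5: New sum = 219 + 30 = 249
Step 6: Difference = |249 - 219| = 30
        (Sum increased by 30)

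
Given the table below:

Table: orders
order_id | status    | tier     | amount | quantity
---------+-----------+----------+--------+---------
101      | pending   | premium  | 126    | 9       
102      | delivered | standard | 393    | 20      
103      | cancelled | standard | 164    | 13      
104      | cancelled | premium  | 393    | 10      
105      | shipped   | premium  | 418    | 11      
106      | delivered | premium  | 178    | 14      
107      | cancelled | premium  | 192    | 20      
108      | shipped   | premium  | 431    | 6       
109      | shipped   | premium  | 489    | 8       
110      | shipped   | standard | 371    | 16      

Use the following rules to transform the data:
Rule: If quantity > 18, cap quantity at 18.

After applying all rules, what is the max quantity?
18

Step 1: Original maximum quantity = 20
Step 2: Apply cap at 18
Step 3: 2 records had quantity > 18 and were capped
Step 4: Maximum after transformation = 18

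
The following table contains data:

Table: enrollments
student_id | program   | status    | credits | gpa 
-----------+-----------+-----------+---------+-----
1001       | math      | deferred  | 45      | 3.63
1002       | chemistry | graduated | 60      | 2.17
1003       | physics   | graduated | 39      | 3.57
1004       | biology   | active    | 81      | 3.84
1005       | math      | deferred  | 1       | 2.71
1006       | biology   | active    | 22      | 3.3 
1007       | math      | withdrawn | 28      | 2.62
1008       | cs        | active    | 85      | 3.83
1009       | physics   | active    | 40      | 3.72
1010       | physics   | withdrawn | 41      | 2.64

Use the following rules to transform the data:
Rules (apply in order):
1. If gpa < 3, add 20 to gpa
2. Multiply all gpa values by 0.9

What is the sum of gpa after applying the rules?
100.83

Step 1: Apply Rule 1 - Add 20 to records with gpa < 3
  - 4 records affected: 10.14 + (4 × 20) = 90.14
  - Unaffected records: 21.89
  - Sum after Rule 1: 112.03
Step 2: Apply Rule 2 - Multiply all by 0.9
  - 112.03 × 0.9 = 100.83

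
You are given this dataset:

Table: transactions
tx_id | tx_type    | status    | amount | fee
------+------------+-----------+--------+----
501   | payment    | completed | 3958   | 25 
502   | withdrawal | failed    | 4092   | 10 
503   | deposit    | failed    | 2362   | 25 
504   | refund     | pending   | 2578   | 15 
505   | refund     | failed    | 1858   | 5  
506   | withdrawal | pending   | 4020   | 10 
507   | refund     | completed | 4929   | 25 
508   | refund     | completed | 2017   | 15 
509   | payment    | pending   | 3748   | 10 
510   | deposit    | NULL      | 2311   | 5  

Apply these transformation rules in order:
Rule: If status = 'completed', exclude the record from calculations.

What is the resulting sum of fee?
80

Step 1: Identify records where status = 'completed'
Step 2: The excluded records sum to 65
Step 3: Original total fee = 145
Step 4: Remaining total = 145 - 65 = 80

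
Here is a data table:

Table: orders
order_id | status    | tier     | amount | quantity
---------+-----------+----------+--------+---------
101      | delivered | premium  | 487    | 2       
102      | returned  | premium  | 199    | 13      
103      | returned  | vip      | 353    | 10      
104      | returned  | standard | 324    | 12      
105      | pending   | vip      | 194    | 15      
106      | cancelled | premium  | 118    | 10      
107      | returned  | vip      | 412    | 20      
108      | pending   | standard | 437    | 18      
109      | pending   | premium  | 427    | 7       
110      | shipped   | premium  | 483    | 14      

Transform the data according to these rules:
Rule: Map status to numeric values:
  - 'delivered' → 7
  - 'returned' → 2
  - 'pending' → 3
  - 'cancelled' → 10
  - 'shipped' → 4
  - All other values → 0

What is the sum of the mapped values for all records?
38

Step 1: Apply mapping to each record
Step 2: Count by status:
  'delivered': 1 records × 7 = 7
  'returned': 4 records × 2 = 8
  'pending': 3 records × 3 = 9
  'cancelled': 1 records × 10 = 10
  'shipped': 1 records × 4 = 4
Step 3: Sum all mapped values = 38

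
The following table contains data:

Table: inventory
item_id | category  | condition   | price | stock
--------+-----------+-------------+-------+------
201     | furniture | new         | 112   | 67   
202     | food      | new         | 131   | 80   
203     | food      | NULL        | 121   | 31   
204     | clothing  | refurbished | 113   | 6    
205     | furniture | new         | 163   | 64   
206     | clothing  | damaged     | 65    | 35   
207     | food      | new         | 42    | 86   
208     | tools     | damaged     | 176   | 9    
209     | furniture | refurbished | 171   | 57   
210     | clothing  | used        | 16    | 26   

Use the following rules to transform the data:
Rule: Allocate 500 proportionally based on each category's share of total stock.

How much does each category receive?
clothing: 72.67, food: 213.67, furniture: 203.9, tools: 9.76

Step 1: Calculate total stock = 461
Step 2: Calculate each category's proportion:
  clothing: 67/461 = 14.53% → 72.67
  food: 197/461 = 42.73% → 213.67
  furniture: 188/461 = 40.78% → 203.9
  tools: 9/461 = 1.95% → 9.76
Step 3: Verify: sum of allocations ≈ 500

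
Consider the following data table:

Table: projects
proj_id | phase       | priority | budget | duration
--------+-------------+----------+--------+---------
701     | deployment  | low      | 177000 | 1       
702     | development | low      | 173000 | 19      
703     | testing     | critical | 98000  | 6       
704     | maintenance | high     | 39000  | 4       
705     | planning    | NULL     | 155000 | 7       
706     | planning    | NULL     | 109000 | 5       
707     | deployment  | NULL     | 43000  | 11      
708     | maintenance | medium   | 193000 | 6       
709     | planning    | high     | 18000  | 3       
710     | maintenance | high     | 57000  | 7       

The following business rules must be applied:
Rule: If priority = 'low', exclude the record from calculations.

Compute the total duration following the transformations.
49

Step 1: Identify records where priority = 'low'
Step 2: The excluded records sum to 20
Step 3: Original total duration = 69
Step 4: Remaining total = 69 - 20 = 49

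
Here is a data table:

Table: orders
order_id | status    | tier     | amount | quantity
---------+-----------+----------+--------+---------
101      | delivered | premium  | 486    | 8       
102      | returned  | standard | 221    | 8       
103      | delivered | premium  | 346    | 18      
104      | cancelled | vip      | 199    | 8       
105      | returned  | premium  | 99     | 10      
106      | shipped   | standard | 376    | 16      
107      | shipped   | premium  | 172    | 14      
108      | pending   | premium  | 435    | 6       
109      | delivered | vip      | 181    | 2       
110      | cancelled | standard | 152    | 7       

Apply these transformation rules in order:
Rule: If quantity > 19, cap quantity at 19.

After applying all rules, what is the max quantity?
18

Step 1: Original maximum quantity = 18
Step 2: Check cap of 19 against maximum
Step 3: No records exceed the cap (max 18 <= cap 19), so no capping applies
Step 4: Maximum after transformation = 18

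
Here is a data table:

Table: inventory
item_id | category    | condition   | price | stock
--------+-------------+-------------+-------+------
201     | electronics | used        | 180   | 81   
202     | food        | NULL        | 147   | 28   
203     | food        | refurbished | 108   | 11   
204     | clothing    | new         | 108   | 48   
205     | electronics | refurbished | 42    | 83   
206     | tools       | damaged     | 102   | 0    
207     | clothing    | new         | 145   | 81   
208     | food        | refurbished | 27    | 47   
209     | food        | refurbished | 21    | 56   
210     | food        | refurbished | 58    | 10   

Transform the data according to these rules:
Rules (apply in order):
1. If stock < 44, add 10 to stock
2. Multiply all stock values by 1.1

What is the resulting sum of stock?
533.5

Step 1: Apply Rule 1 - Add 10 to records with stock < 44
  - 4 records affected: 49 + (4 × 10) = 89
  - Unaffected records: 396
  - Sum after Rule 1: 485
Step 2: Apply Rule 2 - Multiply all by 1.1
  - 485 × 1.1 = 533.5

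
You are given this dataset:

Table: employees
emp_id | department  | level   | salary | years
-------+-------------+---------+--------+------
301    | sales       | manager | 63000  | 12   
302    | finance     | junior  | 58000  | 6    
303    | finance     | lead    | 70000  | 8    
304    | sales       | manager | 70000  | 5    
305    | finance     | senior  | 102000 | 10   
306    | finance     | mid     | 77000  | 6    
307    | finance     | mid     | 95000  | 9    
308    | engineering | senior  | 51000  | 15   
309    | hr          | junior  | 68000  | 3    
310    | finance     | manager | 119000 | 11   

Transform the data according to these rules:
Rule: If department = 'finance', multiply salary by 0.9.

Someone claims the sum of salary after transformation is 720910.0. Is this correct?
No, the correct result is 720900.0.

Step 1: Calculate the correct sum after transformation
Step 2: Apply multiplier 0.9 to records where department = 'finance'
Step 3: Correct result = 720900.0
Step 4: Claimed result = 720910.0
Step 5: 720900.0 ≠ 720910.0
Conclusion: The claimed result is incorrect. The correct answer is 720900.0.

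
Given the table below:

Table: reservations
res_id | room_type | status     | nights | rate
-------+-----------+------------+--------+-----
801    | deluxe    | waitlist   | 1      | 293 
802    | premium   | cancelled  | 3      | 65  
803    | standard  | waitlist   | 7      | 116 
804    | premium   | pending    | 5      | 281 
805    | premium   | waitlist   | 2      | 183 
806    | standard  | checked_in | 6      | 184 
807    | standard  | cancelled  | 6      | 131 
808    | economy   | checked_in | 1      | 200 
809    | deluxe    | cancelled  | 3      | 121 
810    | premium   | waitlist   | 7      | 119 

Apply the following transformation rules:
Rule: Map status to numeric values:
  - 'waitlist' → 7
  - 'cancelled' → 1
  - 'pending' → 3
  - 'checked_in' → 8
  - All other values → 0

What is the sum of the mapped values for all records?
50

Step 1: Apply mapping to each record
Step 2: Count by status:
  'waitlist': 4 records × 7 = 28
  'cancelled': 3 records × 1 = 3
  'pending': 1 records × 3 = 3
  'checked_in': 2 records × 8 = 16
Step 3: Sum all mapped values = 50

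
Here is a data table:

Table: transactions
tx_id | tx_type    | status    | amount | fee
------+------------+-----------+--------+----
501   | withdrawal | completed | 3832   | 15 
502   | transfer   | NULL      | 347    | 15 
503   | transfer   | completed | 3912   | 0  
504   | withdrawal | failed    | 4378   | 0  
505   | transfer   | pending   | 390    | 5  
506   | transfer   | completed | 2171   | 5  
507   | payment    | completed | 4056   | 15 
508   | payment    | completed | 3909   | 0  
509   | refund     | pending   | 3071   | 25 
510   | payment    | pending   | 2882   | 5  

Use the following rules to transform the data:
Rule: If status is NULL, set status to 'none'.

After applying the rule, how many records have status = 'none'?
1

Step 1: Count records where status IS NULL
Step 2: Found 1 records with NULL status
Step 3: These records will have status set to 'none'
Step 4: Records already having status = 'none': 0
Step 5: Answer: 1 + 0 = 1 records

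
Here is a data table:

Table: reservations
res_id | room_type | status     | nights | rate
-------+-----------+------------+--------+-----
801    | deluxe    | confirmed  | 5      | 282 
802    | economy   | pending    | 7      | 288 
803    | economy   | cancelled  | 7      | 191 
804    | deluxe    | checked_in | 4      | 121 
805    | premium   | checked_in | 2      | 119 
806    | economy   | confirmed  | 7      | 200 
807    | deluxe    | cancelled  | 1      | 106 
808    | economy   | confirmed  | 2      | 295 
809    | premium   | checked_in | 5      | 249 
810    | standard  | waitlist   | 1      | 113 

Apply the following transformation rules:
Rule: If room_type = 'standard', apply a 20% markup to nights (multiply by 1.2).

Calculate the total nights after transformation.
41.2

Step 1: Records with room_type = 'standard' have total nights = 1
Step 2: Apply multiplier: 1 × 1.2 = 1.2
Step 3: Other records total: 40
Step 4: Final sum = 1.2 + 40 = 41.2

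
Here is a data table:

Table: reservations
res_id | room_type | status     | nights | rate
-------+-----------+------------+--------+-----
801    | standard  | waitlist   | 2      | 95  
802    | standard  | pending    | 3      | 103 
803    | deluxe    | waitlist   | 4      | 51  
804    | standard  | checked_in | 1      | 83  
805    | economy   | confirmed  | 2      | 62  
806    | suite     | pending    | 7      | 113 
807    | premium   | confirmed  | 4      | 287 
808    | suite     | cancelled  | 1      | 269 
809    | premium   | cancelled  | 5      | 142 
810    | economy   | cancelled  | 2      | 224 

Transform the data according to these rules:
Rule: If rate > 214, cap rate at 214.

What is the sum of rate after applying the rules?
1291

Step 1: 3 records have rate > 214
Step 2: These records originally summed to 780
Step 3: After capping: 3 × 214 = 642
Step 4: Unaffected records sum: 649
Step 5: Final sum = 642 + 649 = 1291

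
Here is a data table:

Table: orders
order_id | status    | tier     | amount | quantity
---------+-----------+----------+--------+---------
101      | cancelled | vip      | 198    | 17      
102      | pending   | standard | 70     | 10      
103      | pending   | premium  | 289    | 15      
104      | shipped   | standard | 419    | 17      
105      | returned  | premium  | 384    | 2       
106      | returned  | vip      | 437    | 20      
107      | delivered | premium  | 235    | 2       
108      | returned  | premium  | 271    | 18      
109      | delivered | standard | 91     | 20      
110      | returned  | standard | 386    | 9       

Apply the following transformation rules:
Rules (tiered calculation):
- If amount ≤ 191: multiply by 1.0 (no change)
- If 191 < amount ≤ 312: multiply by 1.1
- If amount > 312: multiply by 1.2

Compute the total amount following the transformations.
3204.5

Step 1: Tier 1 (amount ≤ 191): 2 records, sum = 161 × 1.0 = 161.0
Step 2: Tier 2 (191 < amount ≤ 312): 4 records, sum = 993 × 1.1 = 1092.3
Step 3: Tier 3 (amount > 312): 4 records, sum = 1626 × 1.2 = 1951.2
Step 4: Final sum = 161.0 + 1092.3 + 1951.2 = 3204.5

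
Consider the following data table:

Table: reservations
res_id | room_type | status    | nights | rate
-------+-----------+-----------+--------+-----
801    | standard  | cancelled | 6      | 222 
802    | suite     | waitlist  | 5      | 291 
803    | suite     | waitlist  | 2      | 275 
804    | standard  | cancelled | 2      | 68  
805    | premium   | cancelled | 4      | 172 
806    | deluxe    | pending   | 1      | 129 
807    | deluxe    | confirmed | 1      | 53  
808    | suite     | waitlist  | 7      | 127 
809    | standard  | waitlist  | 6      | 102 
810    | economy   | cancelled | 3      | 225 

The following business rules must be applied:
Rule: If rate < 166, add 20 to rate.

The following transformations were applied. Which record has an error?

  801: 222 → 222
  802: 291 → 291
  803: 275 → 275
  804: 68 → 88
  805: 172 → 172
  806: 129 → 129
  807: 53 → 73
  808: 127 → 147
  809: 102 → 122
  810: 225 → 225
Record 806 has an error. The correct transformed value should be 149, not 129.

Step 1: Check each record against the rule
Step 2: Record 806 has rate = 129
Step 3: Since 129 < 166, the bonus should have been applied
Step 4: Correct value = 149, but claimed value = 129
Conclusion: Record 806 has the error.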